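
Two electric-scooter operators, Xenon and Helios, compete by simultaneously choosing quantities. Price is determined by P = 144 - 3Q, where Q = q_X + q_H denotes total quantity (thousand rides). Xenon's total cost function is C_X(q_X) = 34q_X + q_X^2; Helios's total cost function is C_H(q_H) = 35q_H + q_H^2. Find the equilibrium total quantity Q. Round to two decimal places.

Xenon's profit: π_X = (144 - 3Q)q_X - (34q_X + q_X²). Setting ∂π_X/∂q_X = 0: 110 - 8q_X - 3(q_H) = 0.
Helios's first-order condition: 109 - 8q_H - 3(q_X) = 0.
So q_X = (110 - 3q_H)/8 and q_H = (109 - 3q_X)/8.
Substituting one into the other gives q_X = 553/55 and q_H = 542/55.
Total output Q = 553/55 + 542/55 = 219/11.

19.91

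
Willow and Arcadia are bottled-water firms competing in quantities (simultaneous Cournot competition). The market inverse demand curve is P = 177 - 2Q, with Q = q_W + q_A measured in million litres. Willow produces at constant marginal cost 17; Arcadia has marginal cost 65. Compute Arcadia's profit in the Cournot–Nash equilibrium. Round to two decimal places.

227.56

Willow's profit: π_W = (177 - 2Q)q_W - (17q_W). Setting ∂π_W/∂q_W = 0: 160 - 4q_W - 2(q_A) = 0.
Arcadia's first-order condition: 112 - 4q_A - 2(q_W) = 0.
So q_W = (160 - 2q_A)/4 and q_A = (112 - 2q_W)/4.
Substituting one into the other gives q_W = 104/3 and q_A = 32/3.
Price P = 177 - 2·(136/3) = 259/3.
Arcadia's profit: (259/3 - 65)·(32/3) = 227.5556.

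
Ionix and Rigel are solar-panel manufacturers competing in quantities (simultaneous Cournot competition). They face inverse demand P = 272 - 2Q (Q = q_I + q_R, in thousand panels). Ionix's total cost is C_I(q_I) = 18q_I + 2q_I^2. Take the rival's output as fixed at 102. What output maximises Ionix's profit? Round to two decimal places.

6.25

With the rival's output fixed at 102, Ionix's profit is π_I = (272 - 2·102 - 2q_I)q_I - (18q_I + 2q_I²) = (68 - 2q_I)q_I - (18q_I + 2q_I²).
∂π_I/∂q_I = 50 - 8q_I = 0, so q_I = 25/4.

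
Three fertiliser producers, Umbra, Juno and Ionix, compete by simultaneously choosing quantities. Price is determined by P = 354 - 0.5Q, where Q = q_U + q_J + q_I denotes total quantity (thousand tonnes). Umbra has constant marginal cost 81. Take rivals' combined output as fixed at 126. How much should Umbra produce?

210

With rivals' combined output fixed at 126, Umbra's profit is π_U = (354 - (1/2)·126 - (1/2)q_U)q_U - (81q_U) = (291 - (1/2)q_U)q_U - (81q_U).
∂π_U/∂q_U = 210 - q_U = 0, so q_U = 210.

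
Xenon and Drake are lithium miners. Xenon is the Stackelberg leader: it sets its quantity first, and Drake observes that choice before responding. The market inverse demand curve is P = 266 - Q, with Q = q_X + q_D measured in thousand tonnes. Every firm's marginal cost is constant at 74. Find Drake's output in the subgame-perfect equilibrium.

Solve by backward induction. Given q_X, the follower Drake maximises π_D = (266 - q_X - q_D)q_D - 74q_D.
Setting the follower's marginal profit to zero, 192 - q_X - 2q_D = 0, i.e. q_D = (192 - q_X)/2.
Xenon substitutes q_D(q_X) into its own profit: π_X = q_X(266 - q_X - (192 - q_X)/2) - 74q_X = (170 - (1/2)q_X)q_X - 74q_X.
Leader FOC: 96 - q_X = 0, so q_X = 96.
Then q_D = (192 - 96)/2 = 48.

48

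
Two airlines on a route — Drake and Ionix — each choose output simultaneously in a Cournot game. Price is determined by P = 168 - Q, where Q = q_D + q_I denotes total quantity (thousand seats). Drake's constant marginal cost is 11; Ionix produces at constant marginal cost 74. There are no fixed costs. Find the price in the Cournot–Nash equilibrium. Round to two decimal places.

Drake's profit: π_D = (168 - Q)q_D - (11q_D). Setting ∂π_D/∂q_D = 0: 157 - 2q_D - (q_I) = 0.
Ionix's first-order condition: 94 - 2q_I - (q_D) = 0.
Rearranging gives the reaction functions q_D = (157 - q_I)/2 and q_I = (94 - q_D)/2.
Substituting one into the other gives q_D = 220/3 and q_I = 31/3.
Total output Q = 251/3, so price P = 168 - 251/3 = 253/3.

84.33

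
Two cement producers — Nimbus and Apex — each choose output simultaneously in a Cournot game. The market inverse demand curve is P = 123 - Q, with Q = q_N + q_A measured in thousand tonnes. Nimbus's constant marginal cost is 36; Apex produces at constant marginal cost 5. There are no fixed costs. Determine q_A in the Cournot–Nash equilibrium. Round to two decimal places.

Nimbus's profit: π_N = (123 - Q)q_N - (36q_N). Setting ∂π_N/∂q_N = 0: 87 - 2q_N - (q_A) = 0.
Apex's first-order condition: 118 - 2q_A - (q_N) = 0.
Best responses: q_N = (87 - q_A)/2, q_A = (118 - q_N)/2.
Solving the pair: q_N = 56/3, q_A = 149/3.

49.67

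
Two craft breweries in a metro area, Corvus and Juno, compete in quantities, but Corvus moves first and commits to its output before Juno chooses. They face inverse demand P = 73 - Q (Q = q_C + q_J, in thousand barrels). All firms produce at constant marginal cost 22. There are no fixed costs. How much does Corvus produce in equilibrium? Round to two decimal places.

The follower Juno best-responds to any q_C: π_J = (73 - Q)q_J - 22q_J.
Follower FOC: 51 - q_C - 2q_J = 0, so q_J(q_C) = (51 - q_C)/2.
The leader anticipates this reaction. Substituting into P = 73 - Q gives P = 95/2 - (1/2)q_C, so π_C = (95/2 - (1/2)q_C)q_C - 22q_C.
Maximising: ∂π_C/∂q_C = 51/2 - q_C = 0, giving q_C = 51/2.
Then q_J = (51 - 51/2)/2 = 51/4.

25.50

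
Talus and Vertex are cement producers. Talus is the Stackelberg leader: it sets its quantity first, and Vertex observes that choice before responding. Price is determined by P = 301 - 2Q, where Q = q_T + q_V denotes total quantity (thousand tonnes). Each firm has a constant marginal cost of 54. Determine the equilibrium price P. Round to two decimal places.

The follower Vertex best-responds to any q_T: π_V = (301 - 2Q)q_V - 54q_V.
Follower FOC: 247 - 2q_T - 4q_V = 0, so q_V(q_T) = (247 - 2q_T)/4.
Talus substitutes q_V(q_T) into its own profit: π_T = q_T(301 - 2q_T - (247 - 2q_T)/2) - 54q_T = (355/2 - q_T)q_T - 54q_T.
Maximising: ∂π_T/∂q_T = 247/2 - 2q_T = 0, giving q_T = 247/4.
Then q_V = (247 - 2·(247/4))/4 = 247/8.
Total output Q = 741/8, so price P = 301 - 2·(741/8) = 463/4.

115.75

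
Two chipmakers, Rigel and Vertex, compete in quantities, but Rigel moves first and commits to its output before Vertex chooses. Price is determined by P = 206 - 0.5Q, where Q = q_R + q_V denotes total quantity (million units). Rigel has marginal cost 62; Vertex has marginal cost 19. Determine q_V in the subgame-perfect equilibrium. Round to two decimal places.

Solve by backward induction. Given q_R, the follower Vertex maximises π_V = (206 - (1/2)q_R - (1/2)q_V)q_V - 19q_V.
Setting the follower's marginal profit to zero, 187 - (1/2)q_R - q_V = 0, i.e. q_V = (187 - (1/2)q_R).
Rigel substitutes q_V(q_R) into its own profit: π_R = q_R(206 - (1/2)q_R - (187 - (1/2)q_R)/2) - 62q_R = (225/2 - (1/4)q_R)q_R - 62q_R.
Leader FOC: 101/2 - (1/2)q_R = 0, so q_R = 101.
Then q_V = (187 - (1/2)·101) = 273/2.

136.50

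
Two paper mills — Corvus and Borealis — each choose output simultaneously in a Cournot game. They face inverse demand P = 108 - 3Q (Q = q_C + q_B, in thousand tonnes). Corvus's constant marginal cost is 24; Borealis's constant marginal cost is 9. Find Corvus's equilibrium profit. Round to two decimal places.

Corvus's profit: π_C = (108 - 3Q)q_C - (24q_C). Setting ∂π_C/∂q_C = 0: 84 - 6q_C - 3(q_B) = 0.
Borealis's profit: π_B = (108 - 3Q)q_B - (9q_B). Setting ∂π_B/∂q_B = 0: 99 - 6q_B - 3(q_C) = 0.
Best responses: q_C = (84 - 3q_B)/6, q_B = (99 - 3q_C)/6.
Substituting one into the other gives q_C = 23/3 and q_B = 38/3.
Price P = 108 - 3·(61/3) = 47.
Corvus's profit: (47 - 24)·(23/3) = 529/3.

176.33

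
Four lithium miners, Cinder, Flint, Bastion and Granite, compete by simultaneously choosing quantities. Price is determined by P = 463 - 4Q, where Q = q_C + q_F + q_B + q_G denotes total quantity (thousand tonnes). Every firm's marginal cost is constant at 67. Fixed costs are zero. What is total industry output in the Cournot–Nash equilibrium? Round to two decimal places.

79.20

Each firm earns π_i = (463 - 4Q)q_i - 67q_i.
First-order condition (treating rivals' output as given): 396 - 8q_i - 4·Σ_{j≠i} q_j = 0.
With identical firms every q_j equals q_i, so Σ_{j≠i} q_j = 3q_i and 396 = 20q_i, giving q_i = 99/5.
Total output Q = 99/5 + 99/5 + 99/5 + 99/5 = 396/5.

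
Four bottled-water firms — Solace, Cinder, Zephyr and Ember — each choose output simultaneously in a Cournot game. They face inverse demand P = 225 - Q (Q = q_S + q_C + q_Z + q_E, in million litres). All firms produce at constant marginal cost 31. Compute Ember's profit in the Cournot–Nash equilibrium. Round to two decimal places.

1505.44

Each firm earns π_i = (225 - Q)q_i - 31q_i.
Setting ∂π_i/∂q_i = 0 with rivals' quantities fixed: 194 - 2q_i - Σ_{j≠i} q_j = 0.
By symmetry each firm produces the same amount; substituting Σ_{j≠i} q_j = 3q_i yields q_i = 194/5.
Price P = 225 - 776/5 = 349/5.
Ember's profit: (349/5 - 31)·(194/5) = 1505.4400.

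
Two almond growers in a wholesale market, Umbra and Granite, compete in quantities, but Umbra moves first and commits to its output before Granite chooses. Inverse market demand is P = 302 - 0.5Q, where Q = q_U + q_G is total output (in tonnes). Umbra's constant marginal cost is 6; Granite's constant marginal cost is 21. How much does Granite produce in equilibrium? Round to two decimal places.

125.50

The follower Granite best-responds to any q_U: π_G = (302 - 0.5Q)q_G - 21q_G.
Setting the follower's marginal profit to zero, 281 - (1/2)q_U - q_G = 0, i.e. q_G = (281 - (1/2)q_U).
The leader anticipates this reaction. Substituting into P = 302 - 0.5Q gives P = 323/2 - (1/4)q_U, so π_U = (323/2 - (1/4)q_U)q_U - 6q_U.
Leader FOC: 311/2 - (1/2)q_U = 0, so q_U = 311.
Then q_G = (281 - (1/2)·311) = 251/2.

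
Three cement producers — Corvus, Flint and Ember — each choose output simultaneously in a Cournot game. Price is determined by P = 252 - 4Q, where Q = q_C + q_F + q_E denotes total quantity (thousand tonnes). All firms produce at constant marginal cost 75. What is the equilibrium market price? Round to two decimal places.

A representative firm's profit is π_i = q_i(252 - 4Q) - 75q_i.
First-order condition (treating rivals' output as given): 177 - 8q_i - 4·Σ_{j≠i} q_j = 0.
With identical firms every q_j equals q_i, so Σ_{j≠i} q_j = 2q_i and 177 = 16q_i, giving q_i = 177/16.
Total output Q = 531/16, so price P = 252 - 4·(531/16) = 477/4.

119.25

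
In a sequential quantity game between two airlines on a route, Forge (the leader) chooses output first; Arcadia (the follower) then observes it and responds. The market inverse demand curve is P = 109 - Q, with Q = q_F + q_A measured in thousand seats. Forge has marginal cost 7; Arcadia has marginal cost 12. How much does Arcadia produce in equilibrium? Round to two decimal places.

21.75

Solve by backward induction. Given q_F, the follower Arcadia maximises π_A = (109 - q_F - q_A)q_A - 12q_A.
Follower FOC: 97 - q_F - 2q_A = 0, so q_A(q_F) = (97 - q_F)/2.
The leader anticipates this reaction. Substituting into P = 109 - Q gives P = 121/2 - (1/2)q_F, so π_F = (121/2 - (1/2)q_F)q_F - 7q_F.
The leader's first-order condition 107/2 - q_F = 0 yields q_F = 107/2.
Then q_A = (97 - 107/2)/2 = 87/4.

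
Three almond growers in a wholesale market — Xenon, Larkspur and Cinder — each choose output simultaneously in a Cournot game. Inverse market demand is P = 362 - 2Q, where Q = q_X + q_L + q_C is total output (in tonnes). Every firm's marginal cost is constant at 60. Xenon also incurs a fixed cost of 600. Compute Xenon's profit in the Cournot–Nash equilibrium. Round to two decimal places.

2250.13

A representative firm's profit is π_i = q_i(362 - 2Q) - 60q_i.
First-order condition (treating rivals' output as given): 302 - 4q_i - 2·Σ_{j≠i} q_j = 0.
With identical firms every q_j equals q_i, so Σ_{j≠i} q_j = 2q_i and 302 = 8q_i, giving q_i = 151/4.
Price P = 362 - 2·(453/4) = 271/2.
Xenon's profit: (271/2 - 60)·(151/4) - 600 = 2250.1250.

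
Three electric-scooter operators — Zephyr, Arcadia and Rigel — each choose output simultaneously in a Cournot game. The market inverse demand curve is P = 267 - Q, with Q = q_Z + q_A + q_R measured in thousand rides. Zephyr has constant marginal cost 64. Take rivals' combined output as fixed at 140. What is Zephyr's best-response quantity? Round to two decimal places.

With rivals' combined output fixed at 140, Zephyr's profit is π_Z = (267 - 140 - q_Z)q_Z - (64q_Z) = (127 - q_Z)q_Z - (64q_Z).
∂π_Z/∂q_Z = 63 - 2q_Z = 0, so q_Z = 63/2.

31.50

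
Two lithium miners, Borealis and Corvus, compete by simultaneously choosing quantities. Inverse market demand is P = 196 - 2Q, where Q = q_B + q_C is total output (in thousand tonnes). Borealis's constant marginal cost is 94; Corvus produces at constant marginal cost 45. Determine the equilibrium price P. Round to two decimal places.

Borealis's profit: π_B = (196 - 2Q)q_B - (94q_B). Setting ∂π_B/∂q_B = 0: 102 - 4q_B - 2(q_C) = 0.
Corvus's first-order condition: 151 - 4q_C - 2(q_B) = 0.
Best responses: q_B = (102 - 2q_C)/4, q_C = (151 - 2q_B)/4.
Substituting one into the other gives q_B = 53/6 and q_C = 100/3.
Total output Q = 253/6, so price P = 196 - 2·(253/6) = 335/3.

111.67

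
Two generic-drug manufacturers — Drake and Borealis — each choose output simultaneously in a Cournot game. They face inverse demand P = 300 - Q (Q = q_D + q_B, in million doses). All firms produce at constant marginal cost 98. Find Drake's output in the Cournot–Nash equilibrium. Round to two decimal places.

A representative firm's profit is π_i = q_i(300 - Q) - 98q_i.
Setting ∂π_i/∂q_i = 0 with rivals' quantities fixed: 202 - 2q_i - q_j = 0.
By symmetry each firm produces the same amount; substituting q_j = q_i yields q_i = 202/3.

67.33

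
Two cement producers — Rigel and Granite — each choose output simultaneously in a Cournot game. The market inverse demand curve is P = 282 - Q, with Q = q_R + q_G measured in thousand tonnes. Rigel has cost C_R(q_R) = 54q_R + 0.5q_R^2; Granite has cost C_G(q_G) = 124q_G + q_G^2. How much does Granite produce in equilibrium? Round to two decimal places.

22.36

Rigel's profit: π_R = (282 - Q)q_R - (54q_R + (1/2)q_R²). Setting ∂π_R/∂q_R = 0: 228 - 3q_R - (q_G) = 0.
Granite's profit: π_G = (282 - Q)q_G - (124q_G + q_G²). Setting ∂π_G/∂q_G = 0: 158 - 4q_G - (q_R) = 0.
Best responses: q_R = (228 - q_G)/3, q_G = (158 - q_R)/4.
Substituting one into the other gives q_R = 754/11 and q_G = 246/11.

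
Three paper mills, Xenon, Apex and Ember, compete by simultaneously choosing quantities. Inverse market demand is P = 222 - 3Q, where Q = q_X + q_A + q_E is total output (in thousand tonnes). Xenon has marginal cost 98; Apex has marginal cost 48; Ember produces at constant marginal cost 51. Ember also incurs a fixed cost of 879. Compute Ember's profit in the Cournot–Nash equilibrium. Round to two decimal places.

84.02

Xenon's profit: π_X = (222 - 3Q)q_X - (98q_X). Setting ∂π_X/∂q_X = 0: 124 - 6q_X - 3(q_A + q_E) = 0.
Apex's first-order condition: 174 - 6q_A - 3(q_X + q_E) = 0.
Ember's first-order condition: 171 - 6q_E - 3(q_X + q_A) = 0.
Adding the 3 conditions: 469 − 6Q − 6Q = 0, i.e. Q = 469/12.
Back-substituting: q_X = (124 − 469/4)/3 = 9/4, q_A = (174 − 469/4)/3 = 227/12, q_E = (171 − 469/4)/3 = 215/12.
Price P = 222 - 3·(469/12) = 419/4.
Ember's profit: (419/4 - 51)·(215/12) - 879 = 84.0208.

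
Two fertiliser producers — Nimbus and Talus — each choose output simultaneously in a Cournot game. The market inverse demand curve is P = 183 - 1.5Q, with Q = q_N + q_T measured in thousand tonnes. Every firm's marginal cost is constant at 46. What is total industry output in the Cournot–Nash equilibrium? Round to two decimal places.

60.89

Each firm earns π_i = (183 - 1.5Q)q_i - 46q_i.
First-order condition (treating rivals' output as given): 137 - 3q_i - (3/2)q_j = 0.
With identical firms every q_j equals q_i, so q_j = q_i and 137 = (9/2)q_i, giving q_i = 274/9.
Total output Q = 274/9 + 274/9 = 548/9.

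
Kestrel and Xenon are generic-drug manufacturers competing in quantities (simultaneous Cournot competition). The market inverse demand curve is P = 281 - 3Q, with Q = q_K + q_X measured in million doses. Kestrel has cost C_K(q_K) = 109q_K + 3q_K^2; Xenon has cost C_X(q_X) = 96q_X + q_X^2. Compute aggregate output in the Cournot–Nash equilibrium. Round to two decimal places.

Kestrel's profit: π_K = (281 - 3Q)q_K - (109q_K + 3q_K²). Setting ∂π_K/∂q_K = 0: 172 - 12q_K - 3(q_X) = 0.
Xenon's first-order condition: 185 - 8q_X - 3(q_K) = 0.
Best responses: q_K = (172 - 3q_X)/12, q_X = (185 - 3q_K)/8.
Substituting one into the other gives q_K = 821/87 and q_X = 568/29.
Total output Q = 821/87 + 568/29 = 29.0230.

29.02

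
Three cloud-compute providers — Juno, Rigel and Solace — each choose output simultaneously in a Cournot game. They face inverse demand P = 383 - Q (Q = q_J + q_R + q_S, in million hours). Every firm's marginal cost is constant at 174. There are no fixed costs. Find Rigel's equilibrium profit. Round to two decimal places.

2730.06

Each firm earns π_i = (383 - Q)q_i - 174q_i.
Setting ∂π_i/∂q_i = 0 with rivals' quantities fixed: 209 - 2q_i - Σ_{j≠i} q_j = 0.
With identical firms every q_j equals q_i, so Σ_{j≠i} q_j = 2q_i and 209 = 4q_i, giving q_i = 209/4.
Price P = 383 - 627/4 = 905/4.
Rigel's profit: (905/4 - 174)·(209/4) = 2730.0625.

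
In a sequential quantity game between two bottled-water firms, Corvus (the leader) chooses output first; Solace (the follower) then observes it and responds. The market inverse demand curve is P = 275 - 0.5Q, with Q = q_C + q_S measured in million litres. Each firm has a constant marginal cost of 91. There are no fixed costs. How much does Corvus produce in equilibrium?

The follower Solace best-responds to any q_C: π_S = (275 - 0.5Q)q_S - 91q_S.
Follower FOC: 184 - (1/2)q_C - q_S = 0, so q_S(q_C) = (184 - (1/2)q_C).
Corvus substitutes q_S(q_C) into its own profit: π_C = q_C(275 - (1/2)q_C - (184 - (1/2)q_C)/2) - 91q_C = (183 - (1/4)q_C)q_C - 91q_C.
The leader's first-order condition 92 - (1/2)q_C = 0 yields q_C = 184.
Then q_S = (184 - (1/2)·184) = 92.

184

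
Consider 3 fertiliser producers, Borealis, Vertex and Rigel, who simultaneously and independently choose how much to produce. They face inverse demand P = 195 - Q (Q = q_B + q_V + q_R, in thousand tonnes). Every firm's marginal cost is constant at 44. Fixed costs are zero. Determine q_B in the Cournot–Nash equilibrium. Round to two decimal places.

37.75

A representative firm's profit is π_i = q_i(195 - Q) - 44q_i.
First-order condition (treating rivals' output as given): 151 - 2q_i - Σ_{j≠i} q_j = 0.
By symmetry each firm produces the same amount; substituting Σ_{j≠i} q_j = 2q_i yields q_i = 151/4.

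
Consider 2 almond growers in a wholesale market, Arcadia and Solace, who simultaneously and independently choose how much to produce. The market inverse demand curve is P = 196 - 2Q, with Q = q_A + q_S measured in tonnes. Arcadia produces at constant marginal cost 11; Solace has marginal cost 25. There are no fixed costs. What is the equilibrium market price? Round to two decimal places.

77.33

Arcadia's profit: π_A = (196 - 2Q)q_A - (11q_A). Setting ∂π_A/∂q_A = 0: 185 - 4q_A - 2(q_S) = 0.
Solace's first-order condition: 171 - 4q_S - 2(q_A) = 0.
Rearranging gives the reaction functions q_A = (185 - 2q_S)/4 and q_S = (171 - 2q_A)/4.
Substituting one into the other gives q_A = 199/6 and q_S = 157/6.
Total output Q = 178/3, so price P = 196 - 2·(178/3) = 232/3.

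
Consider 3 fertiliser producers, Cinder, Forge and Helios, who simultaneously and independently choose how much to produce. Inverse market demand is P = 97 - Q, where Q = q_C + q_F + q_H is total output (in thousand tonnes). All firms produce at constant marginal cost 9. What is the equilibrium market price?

31

A representative firm's profit is π_i = q_i(97 - Q) - 9q_i.
First-order condition (treating rivals' output as given): 88 - 2q_i - Σ_{j≠i} q_j = 0.
By symmetry each firm produces the same amount; substituting Σ_{j≠i} q_j = 2q_i yields q_i = 88/4 = 22.
Total output Q = 66, so price P = 97 - 66 = 31.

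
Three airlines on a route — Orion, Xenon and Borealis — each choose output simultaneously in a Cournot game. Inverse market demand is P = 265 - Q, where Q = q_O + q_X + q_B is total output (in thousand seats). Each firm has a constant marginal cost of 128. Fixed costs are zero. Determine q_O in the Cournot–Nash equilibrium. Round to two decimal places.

34.25

Each firm earns π_i = (265 - Q)q_i - 128q_i.
First-order condition (treating rivals' output as given): 137 - 2q_i - Σ_{j≠i} q_j = 0.
By symmetry each firm produces the same amount; substituting Σ_{j≠i} q_j = 2q_i yields q_i = 137/4.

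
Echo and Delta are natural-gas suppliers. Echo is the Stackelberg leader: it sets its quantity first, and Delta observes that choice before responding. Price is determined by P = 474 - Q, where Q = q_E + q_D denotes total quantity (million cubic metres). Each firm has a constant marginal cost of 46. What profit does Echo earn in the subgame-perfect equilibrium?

22898

The follower Delta best-responds to any q_E: π_D = (474 - Q)q_D - 46q_D.
∂π_D/∂q_D = 428 - q_E - 2q_D = 0 gives the reaction function q_D = (428 - q_E)/2.
The leader anticipates this reaction. Substituting into P = 474 - Q gives P = 260 - (1/2)q_E, so π_E = (260 - (1/2)q_E)q_E - 46q_E.
Leader FOC: 214 - q_E = 0, so q_E = 214.
Then q_D = (428 - 214)/2 = 107.
Price P = 474 - 321 = 153.
Echo's profit: (153 - 46)·214 = 22898.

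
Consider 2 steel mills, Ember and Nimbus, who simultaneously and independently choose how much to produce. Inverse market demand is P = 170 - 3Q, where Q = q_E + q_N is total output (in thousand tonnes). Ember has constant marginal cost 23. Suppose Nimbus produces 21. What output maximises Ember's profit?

14

With the rival's output fixed at 21, Ember's profit is π_E = (170 - 3·21 - 3q_E)q_E - (23q_E) = (107 - 3q_E)q_E - (23q_E).
∂π_E/∂q_E = 84 - 6q_E = 0, so q_E = 14.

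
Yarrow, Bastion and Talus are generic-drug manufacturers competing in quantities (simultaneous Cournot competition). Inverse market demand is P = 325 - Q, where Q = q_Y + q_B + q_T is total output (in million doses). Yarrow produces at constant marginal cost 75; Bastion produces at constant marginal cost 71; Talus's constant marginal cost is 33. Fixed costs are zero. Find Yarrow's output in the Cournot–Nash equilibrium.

51

Yarrow's profit: π_Y = (325 - Q)q_Y - (75q_Y). Setting ∂π_Y/∂q_Y = 0: 250 - 2q_Y - (q_B + q_T) = 0.
Bastion's first-order condition: 254 - 2q_B - (q_Y + q_T) = 0.
Talus's first-order condition: 292 - 2q_T - (q_Y + q_B) = 0.
Adding the 3 first-order conditions: 796 − 4Q = 0, so Q = 199.
Back-substituting: q_Y = (250 − 199) = 51, q_B = (254 − 199) = 55, q_T = (292 − 199) = 93.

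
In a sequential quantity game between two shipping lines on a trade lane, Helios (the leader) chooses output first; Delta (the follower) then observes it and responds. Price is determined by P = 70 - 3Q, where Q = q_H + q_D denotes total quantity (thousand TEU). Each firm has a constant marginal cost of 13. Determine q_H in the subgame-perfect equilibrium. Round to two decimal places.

9.50

The follower Delta best-responds to any q_H: π_D = (70 - 3Q)q_D - 13q_D.
Follower FOC: 57 - 3q_H - 6q_D = 0, so q_D(q_H) = (57 - 3q_H)/6.
Helios substitutes q_D(q_H) into its own profit: π_H = q_H(70 - 3q_H - (57 - 3q_H)/2) - 13q_H = (83/2 - (3/2)q_H)q_H - 13q_H.
Leader FOC: 57/2 - 3q_H = 0, so q_H = 19/2.
Then q_D = (57 - 3·(19/2))/6 = 19/4.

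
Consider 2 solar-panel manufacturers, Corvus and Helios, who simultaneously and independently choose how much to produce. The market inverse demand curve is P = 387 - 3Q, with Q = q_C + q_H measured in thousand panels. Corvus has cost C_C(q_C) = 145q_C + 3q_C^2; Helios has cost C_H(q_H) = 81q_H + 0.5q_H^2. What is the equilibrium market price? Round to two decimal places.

Corvus's profit: π_C = (387 - 3Q)q_C - (145q_C + 3q_C²). Setting ∂π_C/∂q_C = 0: 242 - 12q_C - 3(q_H) = 0.
Helios's first-order condition: 306 - 7q_H - 3(q_C) = 0.
Best responses: q_C = (242 - 3q_H)/12, q_H = (306 - 3q_C)/7.
Substituting one into the other gives q_C = 776/75 and q_H = 982/25.
Total output Q = 49.6267, so price P = 387 - 3·49.6267 = 238.1200.

238.12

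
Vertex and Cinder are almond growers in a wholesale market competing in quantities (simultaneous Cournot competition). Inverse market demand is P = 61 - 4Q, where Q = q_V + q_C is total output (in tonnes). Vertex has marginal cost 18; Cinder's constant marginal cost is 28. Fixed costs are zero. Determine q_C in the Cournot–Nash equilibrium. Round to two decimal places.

1.92

Vertex's profit: π_V = (61 - 4Q)q_V - (18q_V). Setting ∂π_V/∂q_V = 0: 43 - 8q_V - 4(q_C) = 0.
Cinder's profit: π_C = (61 - 4Q)q_C - (28q_C). Setting ∂π_C/∂q_C = 0: 33 - 8q_C - 4(q_V) = 0.
Best responses: q_V = (43 - 4q_C)/8, q_C = (33 - 4q_V)/8.
Substituting one into the other gives q_V = 53/12 and q_C = 23/12.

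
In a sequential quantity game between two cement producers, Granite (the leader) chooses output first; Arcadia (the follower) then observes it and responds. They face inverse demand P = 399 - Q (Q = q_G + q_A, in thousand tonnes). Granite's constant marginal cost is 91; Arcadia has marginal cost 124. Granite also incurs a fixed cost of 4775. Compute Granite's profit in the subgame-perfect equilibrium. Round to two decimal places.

Solve by backward induction. Given q_G, the follower Arcadia maximises π_A = (399 - q_G - q_A)q_A - 124q_A.
Follower FOC: 275 - q_G - 2q_A = 0, so q_A(q_G) = (275 - q_G)/2.
Granite substitutes q_A(q_G) into its own profit: π_G = q_G(399 - q_G - (275 - q_G)/2) - 91q_G = (523/2 - (1/2)q_G)q_G - 91q_G.
Leader FOC: 341/2 - q_G = 0, so q_G = 341/2.
Then q_A = (275 - 341/2)/2 = 209/4.
Price P = 399 - 891/4 = 705/4.
Granite's profit: (705/4 - 91)·(341/2) - 4775 = 9760.1250.

9760.13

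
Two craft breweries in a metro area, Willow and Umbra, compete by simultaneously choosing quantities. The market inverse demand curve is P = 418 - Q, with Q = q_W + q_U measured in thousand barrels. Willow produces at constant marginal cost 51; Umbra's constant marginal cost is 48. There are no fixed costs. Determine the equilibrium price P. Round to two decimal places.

172.33

Willow's profit: π_W = (418 - Q)q_W - (51q_W). Setting ∂π_W/∂q_W = 0: 367 - 2q_W - (q_U) = 0.
Umbra's profit: π_U = (418 - Q)q_U - (48q_U). Setting ∂π_U/∂q_U = 0: 370 - 2q_U - (q_W) = 0.
Rearranging gives the reaction functions q_W = (367 - q_U)/2 and q_U = (370 - q_W)/2.
Solving the pair: q_W = 364/3, q_U = 373/3.
Total output Q = 737/3, so price P = 418 - 737/3 = 517/3.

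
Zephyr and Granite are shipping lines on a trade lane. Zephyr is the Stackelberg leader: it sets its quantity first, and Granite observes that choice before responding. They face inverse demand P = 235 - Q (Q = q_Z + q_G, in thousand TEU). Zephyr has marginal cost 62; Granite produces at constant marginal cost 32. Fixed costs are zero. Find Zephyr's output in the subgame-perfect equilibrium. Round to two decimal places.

Solve by backward induction. Given q_Z, the follower Granite maximises π_G = (235 - q_Z - q_G)q_G - 32q_G.
∂π_G/∂q_G = 203 - q_Z - 2q_G = 0 gives the reaction function q_G = (203 - q_Z)/2.
The leader anticipates this reaction. Substituting into P = 235 - Q gives P = 267/2 - (1/2)q_Z, so π_Z = (267/2 - (1/2)q_Z)q_Z - 62q_Z.
The leader's first-order condition 143/2 - q_Z = 0 yields q_Z = 143/2.
Then q_G = (203 - 143/2)/2 = 263/4.

71.50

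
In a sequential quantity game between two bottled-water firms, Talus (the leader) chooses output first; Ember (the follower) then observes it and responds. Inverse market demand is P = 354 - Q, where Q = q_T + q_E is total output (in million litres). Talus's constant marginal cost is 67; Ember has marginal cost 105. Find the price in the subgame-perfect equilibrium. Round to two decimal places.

Solve by backward induction. Given q_T, the follower Ember maximises π_E = (354 - q_T - q_E)q_E - 105q_E.
∂π_E/∂q_E = 249 - q_T - 2q_E = 0 gives the reaction function q_E = (249 - q_T)/2.
The leader anticipates this reaction. Substituting into P = 354 - Q gives P = 459/2 - (1/2)q_T, so π_T = (459/2 - (1/2)q_T)q_T - 67q_T.
Maximising: ∂π_T/∂q_T = 325/2 - q_T = 0, giving q_T = 325/2.
Then q_E = (249 - 325/2)/2 = 173/4.
Total output Q = 823/4, so price P = 354 - 823/4 = 593/4.

148.25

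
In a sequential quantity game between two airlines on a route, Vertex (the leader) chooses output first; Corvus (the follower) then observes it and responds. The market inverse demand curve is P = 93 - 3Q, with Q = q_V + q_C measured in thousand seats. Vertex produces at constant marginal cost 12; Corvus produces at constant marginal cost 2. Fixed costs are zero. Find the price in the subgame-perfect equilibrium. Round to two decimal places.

29.75

Solve by backward induction. Given q_V, the follower Corvus maximises π_C = (93 - 3q_V - 3q_C)q_C - 2q_C.
Setting the follower's marginal profit to zero, 91 - 3q_V - 6q_C = 0, i.e. q_C = (91 - 3q_V)/6.
The leader anticipates this reaction. Substituting into P = 93 - 3Q gives P = 95/2 - (3/2)q_V, so π_V = (95/2 - (3/2)q_V)q_V - 12q_V.
The leader's first-order condition 71/2 - 3q_V = 0 yields q_V = 71/6.
Then q_C = (91 - 3·(71/6))/6 = 37/4.
Total output Q = 253/12, so price P = 93 - 3·(253/12) = 119/4.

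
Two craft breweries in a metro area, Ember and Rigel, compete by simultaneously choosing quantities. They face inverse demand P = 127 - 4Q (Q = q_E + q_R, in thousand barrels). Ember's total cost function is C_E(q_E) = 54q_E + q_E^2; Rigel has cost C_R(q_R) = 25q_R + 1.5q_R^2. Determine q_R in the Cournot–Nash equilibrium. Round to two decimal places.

Ember's profit: π_E = (127 - 4Q)q_E - (54q_E + q_E²). Setting ∂π_E/∂q_E = 0: 73 - 10q_E - 4(q_R) = 0.
Rigel's profit: π_R = (127 - 4Q)q_R - (25q_R + (3/2)q_R²). Setting ∂π_R/∂q_R = 0: 102 - 11q_R - 4(q_E) = 0.
Rearranging gives the reaction functions q_E = (73 - 4q_R)/10 and q_R = (102 - 4q_E)/11.
Solving the pair: q_E = 395/94, q_R = 364/47.

7.74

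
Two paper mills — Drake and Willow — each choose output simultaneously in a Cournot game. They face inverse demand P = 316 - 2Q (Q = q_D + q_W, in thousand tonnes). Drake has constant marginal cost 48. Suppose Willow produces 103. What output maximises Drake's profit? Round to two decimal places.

With the rival's output fixed at 103, Drake's profit is π_D = (316 - 2·103 - 2q_D)q_D - (48q_D) = (110 - 2q_D)q_D - (48q_D).
∂π_D/∂q_D = 62 - 4q_D = 0, so q_D = 31/2.

15.50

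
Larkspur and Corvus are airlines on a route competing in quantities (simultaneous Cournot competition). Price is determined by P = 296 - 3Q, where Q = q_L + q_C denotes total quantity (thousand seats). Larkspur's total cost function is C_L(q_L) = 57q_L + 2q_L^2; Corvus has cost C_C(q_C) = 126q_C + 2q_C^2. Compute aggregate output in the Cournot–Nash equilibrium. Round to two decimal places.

31.46

Larkspur's profit: π_L = (296 - 3Q)q_L - (57q_L + 2q_L²). Setting ∂π_L/∂q_L = 0: 239 - 10q_L - 3(q_C) = 0.
Corvus's profit: π_C = (296 - 3Q)q_C - (126q_C + 2q_C²). Setting ∂π_C/∂q_C = 0: 170 - 10q_C - 3(q_L) = 0.
Best responses: q_L = (239 - 3q_C)/10, q_C = (170 - 3q_L)/10.
Substituting one into the other gives q_L = 1880/91 and q_C = 983/91.
Total output Q = 1880/91 + 983/91 = 409/13.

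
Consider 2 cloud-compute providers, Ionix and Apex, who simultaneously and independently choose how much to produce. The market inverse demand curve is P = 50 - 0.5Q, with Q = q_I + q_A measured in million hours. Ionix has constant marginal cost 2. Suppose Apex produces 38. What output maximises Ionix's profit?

29

With the rival's output fixed at 38, Ionix's profit is π_I = (50 - (1/2)·38 - (1/2)q_I)q_I - (2q_I) = (31 - (1/2)q_I)q_I - (2q_I).
∂π_I/∂q_I = 29 - q_I = 0, so q_I = 29.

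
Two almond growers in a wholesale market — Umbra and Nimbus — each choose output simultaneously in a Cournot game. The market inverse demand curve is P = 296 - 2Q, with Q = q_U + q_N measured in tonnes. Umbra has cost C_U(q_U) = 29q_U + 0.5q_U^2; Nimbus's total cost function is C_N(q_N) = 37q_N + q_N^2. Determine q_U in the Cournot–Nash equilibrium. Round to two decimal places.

Umbra's profit: π_U = (296 - 2Q)q_U - (29q_U + (1/2)q_U²). Setting ∂π_U/∂q_U = 0: 267 - 5q_U - 2(q_N) = 0.
Nimbus's first-order condition: 259 - 6q_N - 2(q_U) = 0.
Rearranging gives the reaction functions q_U = (267 - 2q_N)/5 and q_N = (259 - 2q_U)/6.
Solving the pair: q_U = 542/13, q_N = 761/26.

41.69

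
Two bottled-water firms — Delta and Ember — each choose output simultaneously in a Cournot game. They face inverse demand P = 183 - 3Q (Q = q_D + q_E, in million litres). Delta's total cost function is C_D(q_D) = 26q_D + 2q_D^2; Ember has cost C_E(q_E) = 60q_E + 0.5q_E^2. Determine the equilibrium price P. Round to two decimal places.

Delta's profit: π_D = (183 - 3Q)q_D - (26q_D + 2q_D²). Setting ∂π_D/∂q_D = 0: 157 - 10q_D - 3(q_E) = 0.
Ember's first-order condition: 123 - 7q_E - 3(q_D) = 0.
Rearranging gives the reaction functions q_D = (157 - 3q_E)/10 and q_E = (123 - 3q_D)/7.
Solving the pair: q_D = 730/61, q_E = 759/61.
Total output Q = 1489/61, so price P = 183 - 3·(1489/61) = 109.7705.

109.77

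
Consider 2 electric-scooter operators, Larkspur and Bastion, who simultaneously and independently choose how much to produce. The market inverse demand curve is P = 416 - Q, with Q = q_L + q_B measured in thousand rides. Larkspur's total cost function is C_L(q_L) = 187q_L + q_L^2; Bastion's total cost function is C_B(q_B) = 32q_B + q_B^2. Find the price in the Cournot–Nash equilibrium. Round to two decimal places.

293.40

Larkspur's profit: π_L = (416 - Q)q_L - (187q_L + q_L²). Setting ∂π_L/∂q_L = 0: 229 - 4q_L - (q_B) = 0.
Bastion's profit: π_B = (416 - Q)q_B - (32q_B + q_B²). Setting ∂π_B/∂q_B = 0: 384 - 4q_B - (q_L) = 0.
So q_L = (229 - q_B)/4 and q_B = (384 - q_L)/4.
Solving the pair: q_L = 532/15, q_B = 1307/15.
Total output Q = 613/5, so price P = 416 - 613/5 = 1467/5.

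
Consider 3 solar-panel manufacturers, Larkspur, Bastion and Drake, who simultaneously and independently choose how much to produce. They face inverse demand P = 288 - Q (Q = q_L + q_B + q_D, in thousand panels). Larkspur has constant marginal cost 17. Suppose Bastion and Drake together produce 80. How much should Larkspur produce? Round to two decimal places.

With rivals' combined output fixed at 80, Larkspur's profit is π_L = (288 - 80 - q_L)q_L - (17q_L) = (208 - q_L)q_L - (17q_L).
∂π_L/∂q_L = 191 - 2q_L = 0, so q_L = 191/2.

95.50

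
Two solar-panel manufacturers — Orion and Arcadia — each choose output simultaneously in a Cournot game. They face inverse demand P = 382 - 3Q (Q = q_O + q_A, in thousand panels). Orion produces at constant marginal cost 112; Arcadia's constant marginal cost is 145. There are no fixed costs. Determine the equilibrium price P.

213

Orion's profit: π_O = (382 - 3Q)q_O - (112q_O). Setting ∂π_O/∂q_O = 0: 270 - 6q_O - 3(q_A) = 0.
Arcadia's profit: π_A = (382 - 3Q)q_A - (145q_A). Setting ∂π_A/∂q_A = 0: 237 - 6q_A - 3(q_O) = 0.
Best responses: q_O = (270 - 3q_A)/6, q_A = (237 - 3q_O)/6.
Solving the pair: q_O = 101/3, q_A = 68/3.
Total output Q = 169/3, so price P = 382 - 3·(169/3) = 213.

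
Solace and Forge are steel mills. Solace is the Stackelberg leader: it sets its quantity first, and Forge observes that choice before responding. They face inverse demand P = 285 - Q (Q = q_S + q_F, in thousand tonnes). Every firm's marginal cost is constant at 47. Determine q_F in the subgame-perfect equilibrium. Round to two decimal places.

The follower Forge best-responds to any q_S: π_F = (285 - Q)q_F - 47q_F.
Follower FOC: 238 - q_S - 2q_F = 0, so q_F(q_S) = (238 - q_S)/2.
Solace substitutes q_F(q_S) into its own profit: π_S = q_S(285 - q_S - (238 - q_S)/2) - 47q_S = (166 - (1/2)q_S)q_S - 47q_S.
Leader FOC: 119 - q_S = 0, so q_S = 119.
Then q_F = (238 - 119)/2 = 119/2.

59.50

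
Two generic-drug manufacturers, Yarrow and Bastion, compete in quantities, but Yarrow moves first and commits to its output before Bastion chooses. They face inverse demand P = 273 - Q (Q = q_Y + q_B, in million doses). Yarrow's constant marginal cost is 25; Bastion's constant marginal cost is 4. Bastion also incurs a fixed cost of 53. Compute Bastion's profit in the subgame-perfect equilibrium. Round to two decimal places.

5992.06

Solve by backward induction. Given q_Y, the follower Bastion maximises π_B = (273 - q_Y - q_B)q_B - 4q_B.
∂π_B/∂q_B = 269 - q_Y - 2q_B = 0 gives the reaction function q_B = (269 - q_Y)/2.
The leader anticipates this reaction. Substituting into P = 273 - Q gives P = 277/2 - (1/2)q_Y, so π_Y = (277/2 - (1/2)q_Y)q_Y - 25q_Y.
The leader's first-order condition 227/2 - q_Y = 0 yields q_Y = 227/2.
Then q_B = (269 - 227/2)/2 = 311/4.
Price P = 273 - 765/4 = 327/4.
Bastion's profit: (327/4 - 4)·(311/4) - 53 = 5992.0625.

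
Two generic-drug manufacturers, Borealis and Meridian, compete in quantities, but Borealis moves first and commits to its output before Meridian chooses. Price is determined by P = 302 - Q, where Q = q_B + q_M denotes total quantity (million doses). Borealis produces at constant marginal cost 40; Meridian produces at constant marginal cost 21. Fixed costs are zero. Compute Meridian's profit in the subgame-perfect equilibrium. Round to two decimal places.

The follower Meridian best-responds to any q_B: π_M = (302 - Q)q_M - 21q_M.
Follower FOC: 281 - q_B - 2q_M = 0, so q_M(q_B) = (281 - q_B)/2.
The leader anticipates this reaction. Substituting into P = 302 - Q gives P = 323/2 - (1/2)q_B, so π_B = (323/2 - (1/2)q_B)q_B - 40q_B.
Leader FOC: 243/2 - q_B = 0, so q_B = 243/2.
Then q_M = (281 - 243/2)/2 = 319/4.
Price P = 302 - 805/4 = 403/4.
Meridian's profit: (403/4 - 21)·(319/4) = 6360.0625.

6360.06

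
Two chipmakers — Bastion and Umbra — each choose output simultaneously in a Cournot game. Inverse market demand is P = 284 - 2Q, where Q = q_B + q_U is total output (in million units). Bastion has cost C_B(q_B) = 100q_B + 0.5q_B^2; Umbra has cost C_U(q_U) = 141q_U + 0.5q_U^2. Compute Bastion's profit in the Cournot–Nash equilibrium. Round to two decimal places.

2278.66

Bastion's profit: π_B = (284 - 2Q)q_B - (100q_B + (1/2)q_B²). Setting ∂π_B/∂q_B = 0: 184 - 5q_B - 2(q_U) = 0.
Umbra's first-order condition: 143 - 5q_U - 2(q_B) = 0.
Rearranging gives the reaction functions q_B = (184 - 2q_U)/5 and q_U = (143 - 2q_B)/5.
Solving the pair: q_B = 634/21, q_U = 347/21.
Price P = 284 - 2·(327/7) = 1334/7.
Bastion's profit: (1334/7)·(634/21) - 100·(634/21) - (1/2)(634/21)² = 2278.6621.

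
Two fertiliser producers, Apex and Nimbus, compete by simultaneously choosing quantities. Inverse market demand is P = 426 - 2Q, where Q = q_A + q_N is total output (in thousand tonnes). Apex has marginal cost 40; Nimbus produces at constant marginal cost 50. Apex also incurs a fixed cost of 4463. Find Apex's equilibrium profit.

4249

Apex's profit: π_A = (426 - 2Q)q_A - (40q_A). Setting ∂π_A/∂q_A = 0: 386 - 4q_A - 2(q_N) = 0.
Nimbus's first-order condition: 376 - 4q_N - 2(q_A) = 0.
So q_A = (386 - 2q_N)/4 and q_N = (376 - 2q_A)/4.
Solving the pair: q_A = 66, q_N = 61.
Price P = 426 - 2·127 = 172.
Apex's profit: (172 - 40)·66 - 4463 = 4249.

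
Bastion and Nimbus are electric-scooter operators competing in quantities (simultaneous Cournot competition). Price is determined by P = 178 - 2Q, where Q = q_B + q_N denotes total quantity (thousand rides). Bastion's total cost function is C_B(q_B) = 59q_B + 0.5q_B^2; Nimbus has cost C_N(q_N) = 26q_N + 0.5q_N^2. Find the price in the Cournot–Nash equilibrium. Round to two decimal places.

Bastion's profit: π_B = (178 - 2Q)q_B - (59q_B + (1/2)q_B²). Setting ∂π_B/∂q_B = 0: 119 - 5q_B - 2(q_N) = 0.
Nimbus's first-order condition: 152 - 5q_N - 2(q_B) = 0.
Rearranging gives the reaction functions q_B = (119 - 2q_N)/5 and q_N = (152 - 2q_B)/5.
Substituting one into the other gives q_B = 97/7 and q_N = 174/7.
Total output Q = 271/7, so price P = 178 - 2·(271/7) = 704/7.

100.57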